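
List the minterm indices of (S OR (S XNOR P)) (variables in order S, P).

Σm(0, 2, 3) = (NOT S AND NOT P) OR (S AND NOT P) OR (S AND P)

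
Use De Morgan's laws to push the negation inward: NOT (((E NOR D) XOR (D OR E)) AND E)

NOT ((E NOR D) XOR (D OR E)) OR NOT E
De Morgan's: NOT(AND of terms) = OR of negations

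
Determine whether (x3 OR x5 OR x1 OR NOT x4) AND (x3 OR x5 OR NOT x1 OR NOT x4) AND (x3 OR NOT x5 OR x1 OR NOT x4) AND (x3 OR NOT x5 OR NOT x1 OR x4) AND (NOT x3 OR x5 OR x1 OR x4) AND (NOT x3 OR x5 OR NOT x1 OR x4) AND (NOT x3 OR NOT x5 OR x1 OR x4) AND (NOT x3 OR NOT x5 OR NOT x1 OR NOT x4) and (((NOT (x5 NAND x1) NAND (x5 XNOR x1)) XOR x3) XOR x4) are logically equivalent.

Yes, they are equivalent — the two output columns agree on all 16 assignments:
x3 | x5 | x1 | x4 | Expression 1 | Expression 2
-----------------------------------------------
0 | 0 | 0 | 0 | 1 | 1
0 | 0 | 0 | 1 | 0 | 0
0 | 0 | 1 | 0 | 1 | 1
0 | 0 | 1 | 1 | 0 | 0
0 | 1 | 0 | 0 | 1 | 1
0 | 1 | 0 | 1 | 0 | 0
0 | 1 | 1 | 0 | 0 | 0
0 | 1 | 1 | 1 | 1 | 1
1 | 0 | 0 | 0 | 0 | 0
1 | 0 | 0 | 1 | 1 | 1
1 | 0 | 1 | 0 | 0 | 0
1 | 0 | 1 | 1 | 1 | 1
1 | 1 | 0 | 0 | 0 | 0
1 | 1 | 0 | 1 | 1 | 1
1 | 1 | 1 | 0 | 1 | 1
1 | 1 | 1 | 1 | 0 | 0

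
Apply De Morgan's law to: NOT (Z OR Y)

NOT Z AND NOT Y
De Morgan's: NOT(OR of terms) = AND of negations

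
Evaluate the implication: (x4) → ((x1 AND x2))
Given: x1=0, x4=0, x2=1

Antecedent (x4) = 0; consequent ((x1 AND x2)) = 0.
0 → 0 = 1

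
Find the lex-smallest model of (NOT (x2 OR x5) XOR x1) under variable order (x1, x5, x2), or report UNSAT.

x1=0, x5=0, x2=0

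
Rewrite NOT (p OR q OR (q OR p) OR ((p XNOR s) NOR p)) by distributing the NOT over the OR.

NOT p AND NOT q AND NOT (q OR p) AND NOT ((p XNOR s) NOR p)
De Morgan's: NOT(OR of terms) = AND of negations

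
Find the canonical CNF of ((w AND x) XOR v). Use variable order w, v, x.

(w OR v OR x) AND (w OR v OR NOT x) AND (NOT w OR v OR x) AND (NOT w OR NOT v OR NOT x)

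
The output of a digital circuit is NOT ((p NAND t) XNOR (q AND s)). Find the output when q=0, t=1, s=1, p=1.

Substituting: NOT ((1 NAND 1) XNOR (0 AND 1))
= 0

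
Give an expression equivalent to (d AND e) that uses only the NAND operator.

((d NAND e) NAND (d NAND e))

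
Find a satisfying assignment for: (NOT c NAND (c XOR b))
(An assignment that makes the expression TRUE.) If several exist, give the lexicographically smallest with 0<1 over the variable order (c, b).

c=0, b=0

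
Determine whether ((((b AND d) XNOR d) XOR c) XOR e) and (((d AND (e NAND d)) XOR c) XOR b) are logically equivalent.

No. Counterexample: with d=0, c=0, b=0, e=0, Expression 1 = 1 but Expression 2 = 0.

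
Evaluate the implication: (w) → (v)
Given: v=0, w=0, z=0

Antecedent (w) = 0; consequent (v) = 0.
0 → 0 = 1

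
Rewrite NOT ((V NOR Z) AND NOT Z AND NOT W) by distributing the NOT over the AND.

NOT (V NOR Z) OR Z OR W
De Morgan's: NOT(AND of terms) = OR of negations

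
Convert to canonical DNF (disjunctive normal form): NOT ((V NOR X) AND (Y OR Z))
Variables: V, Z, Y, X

(NOT V AND NOT Z AND NOT Y AND NOT X) OR (NOT V AND NOT Z AND NOT Y AND X) OR (NOT V AND NOT Z AND Y AND X) OR (NOT V AND Z AND NOT Y AND X) OR (NOT V AND Z AND Y AND X) OR (V AND NOT Z AND NOT Y AND NOT X) OR (V AND NOT Z AND NOT Y AND X) OR (V AND NOT Z AND Y AND NOT X) OR (V AND NOT Z AND Y AND X) OR (V AND Z AND NOT Y AND NOT X) OR (V AND Z AND NOT Y AND X) OR (V AND Z AND Y AND NOT X) OR (V AND Z AND Y AND X)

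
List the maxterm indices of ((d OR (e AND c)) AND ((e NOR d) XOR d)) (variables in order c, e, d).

ΠM(0, 2, 4, 6) = (c OR e OR d) AND (c OR NOT e OR d) AND (NOT c OR e OR d) AND (NOT c OR NOT e OR d)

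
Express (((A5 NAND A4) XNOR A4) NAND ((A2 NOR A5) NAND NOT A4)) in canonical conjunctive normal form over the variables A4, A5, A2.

(NOT A4 OR A5 OR A2) AND (NOT A4 OR A5 OR NOT A2)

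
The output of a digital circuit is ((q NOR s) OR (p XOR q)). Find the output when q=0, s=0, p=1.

Substituting: ((0 NOR 0) OR (1 XOR 0))
= 1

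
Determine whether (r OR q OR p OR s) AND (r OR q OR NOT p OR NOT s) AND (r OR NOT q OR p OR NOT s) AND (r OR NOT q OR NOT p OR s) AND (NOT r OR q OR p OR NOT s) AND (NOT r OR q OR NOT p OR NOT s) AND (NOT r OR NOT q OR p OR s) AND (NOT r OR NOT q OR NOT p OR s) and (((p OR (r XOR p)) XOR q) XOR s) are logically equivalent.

Yes, they are equivalent — the two output columns agree on all 16 assignments:
r | q | p | s | Expression 1 | Expression 2
-------------------------------------------
0 | 0 | 0 | 0 | 0 | 0
0 | 0 | 0 | 1 | 1 | 1
0 | 0 | 1 | 0 | 1 | 1
0 | 0 | 1 | 1 | 0 | 0
0 | 1 | 0 | 0 | 1 | 1
0 | 1 | 0 | 1 | 0 | 0
0 | 1 | 1 | 0 | 0 | 0
0 | 1 | 1 | 1 | 1 | 1
1 | 0 | 0 | 0 | 1 | 1
1 | 0 | 0 | 1 | 0 | 0
1 | 0 | 1 | 0 | 1 | 1
1 | 0 | 1 | 1 | 0 | 0
1 | 1 | 0 | 0 | 0 | 0
1 | 1 | 0 | 1 | 1 | 1
1 | 1 | 1 | 0 | 0 | 0
1 | 1 | 1 | 1 | 1 | 1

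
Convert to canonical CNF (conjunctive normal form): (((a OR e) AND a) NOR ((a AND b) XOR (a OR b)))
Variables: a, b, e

(a OR NOT b OR e) AND (a OR NOT b OR NOT e) AND (NOT a OR b OR e) AND (NOT a OR b OR NOT e) AND (NOT a OR NOT b OR e) AND (NOT a OR NOT b OR NOT e)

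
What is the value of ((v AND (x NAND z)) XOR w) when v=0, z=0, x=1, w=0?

Substituting: ((0 AND (1 NAND 0)) XOR 0)
= 0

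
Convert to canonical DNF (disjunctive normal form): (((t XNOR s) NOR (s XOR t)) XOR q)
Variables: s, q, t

(NOT s AND q AND NOT t) OR (NOT s AND q AND t) OR (s AND q AND NOT t) OR (s AND q AND t)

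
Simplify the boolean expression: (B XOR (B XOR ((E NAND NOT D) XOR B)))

By XOR self-cancellation ((E XOR v) XOR v = E):
= ((E NAND NOT D) XOR B)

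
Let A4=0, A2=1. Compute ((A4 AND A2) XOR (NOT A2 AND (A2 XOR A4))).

Substituting: ((0 AND 1) XOR (NOT 1 AND (1 XOR 0)))
= 0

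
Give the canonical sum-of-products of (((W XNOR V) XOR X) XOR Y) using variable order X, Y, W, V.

Σm(0, 3, 5, 6, 9, 10, 12, 15) = (NOT X AND NOT Y AND NOT W AND NOT V) OR (NOT X AND NOT Y AND W AND V) OR (NOT X AND Y AND NOT W AND V) OR (NOT X AND Y AND W AND NOT V) OR (X AND NOT Y AND NOT W AND V) OR (X AND NOT Y AND W AND NOT V) OR (X AND Y AND NOT W AND NOT V) OR (X AND Y AND W AND V)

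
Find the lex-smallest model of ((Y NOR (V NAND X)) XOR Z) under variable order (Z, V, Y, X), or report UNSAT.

Z=0, V=1, Y=0, X=1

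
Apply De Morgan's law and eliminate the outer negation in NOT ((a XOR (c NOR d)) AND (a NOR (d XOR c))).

NOT (a XOR (c NOR d)) OR NOT (a NOR (d XOR c))
De Morgan's: NOT(AND of terms) = OR of negations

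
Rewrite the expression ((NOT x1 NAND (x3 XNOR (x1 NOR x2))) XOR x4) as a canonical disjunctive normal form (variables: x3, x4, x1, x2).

(NOT x3 AND NOT x4 AND NOT x1 AND NOT x2) OR (NOT x3 AND NOT x4 AND x1 AND NOT x2) OR (NOT x3 AND NOT x4 AND x1 AND x2) OR (NOT x3 AND x4 AND NOT x1 AND x2) OR (x3 AND NOT x4 AND NOT x1 AND x2) OR (x3 AND NOT x4 AND x1 AND NOT x2) OR (x3 AND NOT x4 AND x1 AND x2) OR (x3 AND x4 AND NOT x1 AND NOT x2)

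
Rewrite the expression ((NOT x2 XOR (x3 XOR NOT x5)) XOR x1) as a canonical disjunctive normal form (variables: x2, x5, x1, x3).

(NOT x2 AND NOT x5 AND NOT x1 AND x3) OR (NOT x2 AND NOT x5 AND x1 AND NOT x3) OR (NOT x2 AND x5 AND NOT x1 AND NOT x3) OR (NOT x2 AND x5 AND x1 AND x3) OR (x2 AND NOT x5 AND NOT x1 AND NOT x3) OR (x2 AND NOT x5 AND x1 AND x3) OR (x2 AND x5 AND NOT x1 AND x3) OR (x2 AND x5 AND x1 AND NOT x3)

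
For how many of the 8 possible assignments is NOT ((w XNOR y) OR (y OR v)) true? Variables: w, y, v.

Satisfying assignments: (1,0,0)
Count: 1 out of 8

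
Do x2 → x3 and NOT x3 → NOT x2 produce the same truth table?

Yes, Contrapositive is always equivalent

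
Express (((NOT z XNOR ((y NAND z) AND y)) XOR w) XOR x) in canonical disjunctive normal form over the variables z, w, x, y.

(NOT z AND NOT w AND NOT x AND y) OR (NOT z AND NOT w AND x AND NOT y) OR (NOT z AND w AND NOT x AND NOT y) OR (NOT z AND w AND x AND y) OR (z AND NOT w AND NOT x AND NOT y) OR (z AND NOT w AND NOT x AND y) OR (z AND w AND x AND NOT y) OR (z AND w AND x AND y)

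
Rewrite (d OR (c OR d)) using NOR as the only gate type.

((d NOR ((c NOR d) NOR (c NOR d))) NOR (d NOR ((c NOR d) NOR (c NOR d))))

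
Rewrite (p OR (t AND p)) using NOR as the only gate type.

((p NOR ((t NOR t) NOR (p NOR p))) NOR (p NOR ((t NOR t) NOR (p NOR p))))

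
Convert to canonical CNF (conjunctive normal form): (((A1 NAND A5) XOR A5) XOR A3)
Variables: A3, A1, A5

(A3 OR A1 OR NOT A5) AND (NOT A3 OR A1 OR A5) AND (NOT A3 OR NOT A1 OR A5) AND (NOT A3 OR NOT A1 OR NOT A5)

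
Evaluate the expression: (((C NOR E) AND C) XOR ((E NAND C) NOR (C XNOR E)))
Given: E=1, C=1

Substituting: (((1 NOR 1) AND 1) XOR ((1 NAND 1) NOR (1 XNOR 1)))
= 0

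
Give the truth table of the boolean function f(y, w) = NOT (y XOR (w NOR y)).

y | w | Output
--------------
0 | 0 | 0
0 | 1 | 1
1 | 0 | 0
1 | 1 | 0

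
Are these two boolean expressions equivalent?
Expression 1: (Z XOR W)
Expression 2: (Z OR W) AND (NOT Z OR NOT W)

Yes, they are equivalent — the two output columns agree on all 4 assignments:
Z | W | Expression 1 | Expression 2
-----------------------------------
0 | 0 | 0 | 0
0 | 1 | 1 | 1
1 | 0 | 1 | 1
1 | 1 | 0 | 0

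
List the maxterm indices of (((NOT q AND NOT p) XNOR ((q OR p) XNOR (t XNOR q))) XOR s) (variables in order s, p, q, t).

ΠM(0, 3, 4, 7, 9, 10, 13, 14) = (s OR p OR q OR t) AND (s OR p OR NOT q OR NOT t) AND (s OR NOT p OR q OR t) AND (s OR NOT p OR NOT q OR NOT t) AND (NOT s OR p OR q OR NOT t) AND (NOT s OR p OR NOT q OR t) AND (NOT s OR NOT p OR q OR NOT t) AND (NOT s OR NOT p OR NOT q OR t)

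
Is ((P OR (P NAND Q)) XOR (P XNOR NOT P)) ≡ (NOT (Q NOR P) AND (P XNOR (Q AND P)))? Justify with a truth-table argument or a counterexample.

No. Counterexample: with P=0, Q=0, Expression 1 = 1 but Expression 2 = 0.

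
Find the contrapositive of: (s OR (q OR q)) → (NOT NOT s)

Contrapositive: NOT s → NOT (s OR (q OR q))
Note: A statement and its contrapositive are logically equivalent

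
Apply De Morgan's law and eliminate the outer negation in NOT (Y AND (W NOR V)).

NOT Y OR NOT (W NOR V)
De Morgan's: NOT(AND of terms) = OR of negations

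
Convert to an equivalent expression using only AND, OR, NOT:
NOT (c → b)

c AND NOT b
(Negated implication: NOT(A → B) = A AND NOT B)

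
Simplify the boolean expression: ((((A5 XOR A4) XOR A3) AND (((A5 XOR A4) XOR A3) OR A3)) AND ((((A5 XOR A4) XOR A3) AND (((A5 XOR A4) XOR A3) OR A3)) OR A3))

By absorption (E AND (E OR v) = E) then absorption (E AND (E OR v) = E):
= ((A5 XOR A4) XOR A3)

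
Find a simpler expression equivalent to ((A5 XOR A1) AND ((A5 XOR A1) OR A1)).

By absorption (E AND (E OR v) = E):
= (A5 XOR A1)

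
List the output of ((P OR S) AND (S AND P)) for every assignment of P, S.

P | S | Output
--------------
0 | 0 | 0
0 | 1 | 0
1 | 0 | 0
1 | 1 | 1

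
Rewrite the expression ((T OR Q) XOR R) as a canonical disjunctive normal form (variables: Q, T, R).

(NOT Q AND NOT T AND R) OR (NOT Q AND T AND NOT R) OR (Q AND NOT T AND NOT R) OR (Q AND T AND NOT R)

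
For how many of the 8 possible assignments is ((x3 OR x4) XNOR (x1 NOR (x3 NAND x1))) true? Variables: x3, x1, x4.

Satisfying assignments: (0,0,0), (0,1,0)
Count: 2 out of 8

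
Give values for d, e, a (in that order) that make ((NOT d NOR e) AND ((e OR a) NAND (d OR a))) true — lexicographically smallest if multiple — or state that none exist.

d=1, e=0, a=0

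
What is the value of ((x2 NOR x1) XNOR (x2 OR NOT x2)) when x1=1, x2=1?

Substituting: ((1 NOR 1) XNOR (1 OR NOT 1))
= 0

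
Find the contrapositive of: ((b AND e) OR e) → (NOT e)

Contrapositive: e → NOT ((b AND e) OR e)
Note: A statement and its contrapositive are logically equivalent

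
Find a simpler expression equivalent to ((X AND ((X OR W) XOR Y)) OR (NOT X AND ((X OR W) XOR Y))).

By distribution ((E AND v) OR (E AND NOT v) = E):
= ((X OR W) XOR Y)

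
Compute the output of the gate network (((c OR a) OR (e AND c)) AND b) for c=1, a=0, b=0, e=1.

Substituting: (((1 OR 0) OR (1 AND 1)) AND 0)
= 0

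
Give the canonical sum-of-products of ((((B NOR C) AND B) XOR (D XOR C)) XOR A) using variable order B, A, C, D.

Σm(1, 2, 4, 7, 9, 10, 12, 15) = (NOT B AND NOT A AND NOT C AND D) OR (NOT B AND NOT A AND C AND NOT D) OR (NOT B AND A AND NOT C AND NOT D) OR (NOT B AND A AND C AND D) OR (B AND NOT A AND NOT C AND D) OR (B AND NOT A AND C AND NOT D) OR (B AND A AND NOT C AND NOT D) OR (B AND A AND C AND D)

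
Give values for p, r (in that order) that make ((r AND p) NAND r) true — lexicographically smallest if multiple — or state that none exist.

p=0, r=0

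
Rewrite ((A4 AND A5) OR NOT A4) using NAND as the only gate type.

((((A4 NAND A5) NAND (A4 NAND A5)) NAND ((A4 NAND A5) NAND (A4 NAND A5))) NAND ((A4 NAND A4) NAND (A4 NAND A4)))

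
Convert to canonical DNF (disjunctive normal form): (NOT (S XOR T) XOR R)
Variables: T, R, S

(NOT T AND NOT R AND NOT S) OR (NOT T AND R AND S) OR (T AND NOT R AND S) OR (T AND R AND NOT S)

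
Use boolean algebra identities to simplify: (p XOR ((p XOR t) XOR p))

By XOR self-cancellation ((E XOR v) XOR v = E):
= (p XOR t)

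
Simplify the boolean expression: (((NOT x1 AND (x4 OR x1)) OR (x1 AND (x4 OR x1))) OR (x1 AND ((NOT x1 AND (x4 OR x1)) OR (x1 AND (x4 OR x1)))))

By absorption (E OR (E AND v) = E) then distribution ((E AND v) OR (E AND NOT v) = E):
= (x4 OR x1)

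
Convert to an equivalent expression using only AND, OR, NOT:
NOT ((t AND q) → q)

(t AND q) AND NOT q
(Negated implication: NOT(A → B) = A AND NOT B)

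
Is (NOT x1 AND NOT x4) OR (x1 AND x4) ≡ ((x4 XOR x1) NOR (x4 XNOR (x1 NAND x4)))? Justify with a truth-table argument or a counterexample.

Yes, they are equivalent — the two output columns agree on all 4 assignments:
x1 | x4 | Expression 1 | Expression 2
-------------------------------------
0 | 0 | 1 | 1
0 | 1 | 0 | 0
1 | 0 | 0 | 0
1 | 1 | 1 | 1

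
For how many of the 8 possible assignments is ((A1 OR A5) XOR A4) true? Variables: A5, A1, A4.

Satisfying assignments: (0,0,1), (0,1,0), (1,0,0), (1,1,0)
Count: 4 out of 8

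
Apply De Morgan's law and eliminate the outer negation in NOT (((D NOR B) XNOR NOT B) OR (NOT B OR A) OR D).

NOT ((D NOR B) XNOR NOT B) AND NOT (NOT B OR A) AND NOT D
De Morgan's: NOT(OR of terms) = AND of negations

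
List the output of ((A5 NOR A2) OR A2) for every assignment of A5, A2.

A5 | A2 | Output
----------------
0 | 0 | 1
0 | 1 | 1
1 | 0 | 0
1 | 1 | 1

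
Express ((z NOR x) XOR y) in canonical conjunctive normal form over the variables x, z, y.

(x OR z OR NOT y) AND (x OR NOT z OR y) AND (NOT x OR z OR y) AND (NOT x OR NOT z OR y)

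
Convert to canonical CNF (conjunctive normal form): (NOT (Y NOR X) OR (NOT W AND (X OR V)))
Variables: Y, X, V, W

(Y OR X OR V OR W) AND (Y OR X OR V OR NOT W) AND (Y OR X OR NOT V OR NOT W)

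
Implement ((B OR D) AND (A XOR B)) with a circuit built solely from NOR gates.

((((B NOR D) NOR (B NOR D)) NOR ((B NOR D) NOR (B NOR D))) NOR (((((A NOR B) NOR (A NOR B)) NOR ((A NOR B) NOR (A NOR B))) NOR ((((A NOR A) NOR (B NOR B)) NOR ((A NOR A) NOR (B NOR B))) NOR (((A NOR A) NOR (B NOR B)) NOR ((A NOR A) NOR (B NOR B))))) NOR ((((A NOR B) NOR (A NOR B)) NOR ((A NOR B) NOR (A NOR B))) NOR ((((A NOR A) NOR (B NOR B)) NOR ((A NOR A) NOR (B NOR B))) NOR (((A NOR A) NOR (B NOR B)) NOR ((A NOR A) NOR (B NOR B)))))))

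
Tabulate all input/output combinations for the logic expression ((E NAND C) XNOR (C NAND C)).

C | E | Output
--------------
0 | 0 | 1
0 | 1 | 1
1 | 0 | 0
1 | 1 | 1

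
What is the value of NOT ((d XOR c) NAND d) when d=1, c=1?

Substituting: NOT ((1 XOR 1) NAND 1)
= 0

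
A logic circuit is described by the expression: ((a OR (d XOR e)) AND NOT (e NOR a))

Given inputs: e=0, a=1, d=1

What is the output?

Substituting: ((1 OR (1 XOR 0)) AND NOT (0 NOR 1))
= 1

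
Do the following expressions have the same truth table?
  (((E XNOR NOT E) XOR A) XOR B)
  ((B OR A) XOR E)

No. Counterexample: with A=0, E=1, B=0, Expression 1 = 0 but Expression 2 = 1.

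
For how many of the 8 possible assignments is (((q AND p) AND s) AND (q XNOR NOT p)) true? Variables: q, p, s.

No assignment satisfies the expression.
Count: 0 out of 8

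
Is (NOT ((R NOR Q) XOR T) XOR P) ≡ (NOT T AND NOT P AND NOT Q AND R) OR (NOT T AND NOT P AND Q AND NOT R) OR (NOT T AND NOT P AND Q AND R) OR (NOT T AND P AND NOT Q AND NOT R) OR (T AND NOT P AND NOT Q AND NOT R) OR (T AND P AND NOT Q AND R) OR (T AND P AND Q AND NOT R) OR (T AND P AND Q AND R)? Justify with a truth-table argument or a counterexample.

Yes, they are equivalent — the two output columns agree on all 16 assignments:
T | P | Q | R | Expression 1 | Expression 2
-------------------------------------------
0 | 0 | 0 | 0 | 0 | 0
0 | 0 | 0 | 1 | 1 | 1
0 | 0 | 1 | 0 | 1 | 1
0 | 0 | 1 | 1 | 1 | 1
0 | 1 | 0 | 0 | 1 | 1
0 | 1 | 0 | 1 | 0 | 0
0 | 1 | 1 | 0 | 0 | 0
0 | 1 | 1 | 1 | 0 | 0
1 | 0 | 0 | 0 | 1 | 1
1 | 0 | 0 | 1 | 0 | 0
1 | 0 | 1 | 0 | 0 | 0
1 | 0 | 1 | 1 | 0 | 0
1 | 1 | 0 | 0 | 0 | 0
1 | 1 | 0 | 1 | 1 | 1
1 | 1 | 1 | 0 | 1 | 1
1 | 1 | 1 | 1 | 1 | 1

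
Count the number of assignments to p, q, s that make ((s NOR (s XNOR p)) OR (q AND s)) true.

Satisfying assignments: (0,1,1), (1,0,0), (1,1,0), (1,1,1)
Count: 4 out of 8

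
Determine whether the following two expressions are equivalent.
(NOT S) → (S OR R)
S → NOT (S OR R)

No, Inverse is not equivalent to original (counterexample: S=0, T=0, R=0)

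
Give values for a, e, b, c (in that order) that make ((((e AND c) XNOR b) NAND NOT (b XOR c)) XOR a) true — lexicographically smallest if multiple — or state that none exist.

a=0, e=0, b=0, c=1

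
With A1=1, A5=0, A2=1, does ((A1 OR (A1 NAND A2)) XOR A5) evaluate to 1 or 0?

Substituting: ((1 OR (1 NAND 1)) XOR 0)
= 1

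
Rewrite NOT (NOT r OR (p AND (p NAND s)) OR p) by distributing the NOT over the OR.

r AND NOT (p AND (p NAND s)) AND NOT p
De Morgan's: NOT(OR of terms) = AND of negations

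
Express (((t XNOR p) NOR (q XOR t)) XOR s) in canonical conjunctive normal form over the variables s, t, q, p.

(s OR t OR q OR p) AND (s OR t OR NOT q OR p) AND (s OR t OR NOT q OR NOT p) AND (s OR NOT t OR q OR p) AND (s OR NOT t OR q OR NOT p) AND (s OR NOT t OR NOT q OR NOT p) AND (NOT s OR t OR q OR NOT p) AND (NOT s OR NOT t OR NOT q OR p)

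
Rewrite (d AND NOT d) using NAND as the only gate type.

((d NAND (d NAND d)) NAND (d NAND (d NAND d)))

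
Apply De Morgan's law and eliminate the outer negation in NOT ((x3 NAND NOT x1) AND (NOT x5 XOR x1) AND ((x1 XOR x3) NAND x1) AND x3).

NOT (x3 NAND NOT x1) OR NOT (NOT x5 XOR x1) OR NOT ((x1 XOR x3) NAND x1) OR NOT x3
De Morgan's: NOT(AND of terms) = OR of negations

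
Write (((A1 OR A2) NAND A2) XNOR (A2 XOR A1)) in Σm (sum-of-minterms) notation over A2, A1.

Σm(1, 3) = (NOT A2 AND A1) OR (A2 AND A1)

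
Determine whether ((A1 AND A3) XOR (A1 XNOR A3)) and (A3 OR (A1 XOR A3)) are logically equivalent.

No. Counterexample: with A1=0, A3=0, Expression 1 = 1 but Expression 2 = 0.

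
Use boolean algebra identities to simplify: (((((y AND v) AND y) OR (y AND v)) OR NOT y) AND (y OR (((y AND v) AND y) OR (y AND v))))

By distribution ((E OR v) AND (E OR NOT v) = E) then absorption (E OR (E AND v) = E):
= (y AND v)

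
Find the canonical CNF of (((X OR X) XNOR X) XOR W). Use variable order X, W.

(X OR NOT W) AND (NOT X OR NOT W)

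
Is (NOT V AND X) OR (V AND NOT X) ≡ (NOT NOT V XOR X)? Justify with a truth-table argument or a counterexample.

Yes, they are equivalent — the two output columns agree on all 4 assignments:
V | X | Expression 1 | Expression 2
-----------------------------------
0 | 0 | 0 | 0
0 | 1 | 1 | 1
1 | 0 | 1 | 1
1 | 1 | 0 | 0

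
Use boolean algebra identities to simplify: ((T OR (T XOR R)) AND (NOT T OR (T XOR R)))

By distribution ((E OR v) AND (E OR NOT v) = E):
= (T XOR R)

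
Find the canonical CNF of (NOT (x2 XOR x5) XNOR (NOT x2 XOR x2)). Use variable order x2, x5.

(x2 OR NOT x5) AND (NOT x2 OR x5)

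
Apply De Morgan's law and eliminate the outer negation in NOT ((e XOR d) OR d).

NOT (e XOR d) AND NOT d
De Morgan's: NOT(OR of terms) = AND of negations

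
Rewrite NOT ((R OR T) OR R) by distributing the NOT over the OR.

NOT (R OR T) AND NOT R
De Morgan's: NOT(OR of terms) = AND of negations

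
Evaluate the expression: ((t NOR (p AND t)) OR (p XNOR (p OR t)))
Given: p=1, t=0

Substituting: ((0 NOR (1 AND 0)) OR (1 XNOR (1 OR 0)))
= 1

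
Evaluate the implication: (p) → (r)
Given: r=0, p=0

Antecedent (p) = 0; consequent (r) = 0.
0 → 0 = 1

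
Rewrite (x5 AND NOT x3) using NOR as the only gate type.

((x5 NOR x5) NOR ((x3 NOR x3) NOR (x3 NOR x3)))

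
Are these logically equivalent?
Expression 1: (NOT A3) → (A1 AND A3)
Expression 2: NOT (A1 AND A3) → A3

Yes, Contrapositive is always equivalent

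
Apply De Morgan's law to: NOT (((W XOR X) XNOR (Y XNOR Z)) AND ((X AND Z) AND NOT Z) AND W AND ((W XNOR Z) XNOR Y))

NOT ((W XOR X) XNOR (Y XNOR Z)) OR NOT ((X AND Z) AND NOT Z) OR NOT W OR NOT ((W XNOR Z) XNOR Y)
De Morgan's: NOT(AND of terms) = OR of negations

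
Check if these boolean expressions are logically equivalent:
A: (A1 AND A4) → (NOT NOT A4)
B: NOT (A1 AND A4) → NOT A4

No, Inverse is not equivalent to original (counterexample: A3=0, A4=1, A1=0)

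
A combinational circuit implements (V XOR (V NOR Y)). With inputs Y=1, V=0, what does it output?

Substituting: (0 XOR (0 NOR 1))
= 0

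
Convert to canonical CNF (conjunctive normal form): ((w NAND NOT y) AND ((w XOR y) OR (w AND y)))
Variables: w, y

(w OR y) AND (NOT w OR y)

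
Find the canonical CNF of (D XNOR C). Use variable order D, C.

(D OR NOT C) AND (NOT D OR C)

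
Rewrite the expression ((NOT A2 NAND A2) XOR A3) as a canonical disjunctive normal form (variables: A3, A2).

(NOT A3 AND NOT A2) OR (NOT A3 AND A2)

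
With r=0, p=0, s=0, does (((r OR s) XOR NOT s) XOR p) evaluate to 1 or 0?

Substituting: (((0 OR 0) XOR NOT 0) XOR 0)
= 1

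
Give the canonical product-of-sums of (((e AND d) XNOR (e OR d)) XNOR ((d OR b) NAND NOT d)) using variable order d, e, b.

ΠM(1, 2, 4, 5) = (d OR e OR NOT b) AND (d OR NOT e OR b) AND (NOT d OR e OR b) AND (NOT d OR e OR NOT b)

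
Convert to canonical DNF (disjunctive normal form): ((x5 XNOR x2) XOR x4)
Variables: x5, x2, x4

(NOT x5 AND NOT x2 AND NOT x4) OR (NOT x5 AND x2 AND x4) OR (x5 AND NOT x2 AND x4) OR (x5 AND x2 AND NOT x4)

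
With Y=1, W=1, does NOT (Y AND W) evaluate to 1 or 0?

Substituting: NOT (1 AND 1)
= 0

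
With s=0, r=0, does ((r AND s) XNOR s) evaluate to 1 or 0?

Substituting: ((0 AND 0) XNOR 0)
= 1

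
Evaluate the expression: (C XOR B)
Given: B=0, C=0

Substituting: (0 XOR 0)
= 0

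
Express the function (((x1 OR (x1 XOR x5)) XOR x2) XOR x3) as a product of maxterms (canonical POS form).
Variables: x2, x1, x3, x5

ΠM(0, 3, 6, 7, 9, 10, 12, 13) = (x2 OR x1 OR x3 OR x5) AND (x2 OR x1 OR NOT x3 OR NOT x5) AND (x2 OR NOT x1 OR NOT x3 OR x5) AND (x2 OR NOT x1 OR NOT x3 OR NOT x5) AND (NOT x2 OR x1 OR x3 OR NOT x5) AND (NOT x2 OR x1 OR NOT x3 OR x5) AND (NOT x2 OR NOT x1 OR x3 OR x5) AND (NOT x2 OR NOT x1 OR x3 OR NOT x5)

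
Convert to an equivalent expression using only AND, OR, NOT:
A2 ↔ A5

(A2 AND A5) OR (NOT A2 AND NOT A5)
(Biconditional = both true or both false)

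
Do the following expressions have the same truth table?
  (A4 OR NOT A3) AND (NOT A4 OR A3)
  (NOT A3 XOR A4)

Yes, they are equivalent — the two output columns agree on all 4 assignments:
A4 | A3 | Expression 1 | Expression 2
-------------------------------------
0 | 0 | 1 | 1
0 | 1 | 0 | 0
1 | 0 | 0 | 0
1 | 1 | 1 | 1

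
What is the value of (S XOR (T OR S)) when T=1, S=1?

Substituting: (1 XOR (1 OR 1))
= 0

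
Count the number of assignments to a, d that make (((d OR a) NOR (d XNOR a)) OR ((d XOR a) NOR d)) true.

Satisfying assignments: (0,0)
Count: 1 out of 4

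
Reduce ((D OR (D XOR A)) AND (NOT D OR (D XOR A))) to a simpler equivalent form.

By distribution ((E OR v) AND (E OR NOT v) = E):
= (D XOR A)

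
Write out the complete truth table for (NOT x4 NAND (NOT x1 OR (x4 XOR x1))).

x1 | x4 | Output
----------------
0 | 0 | 0
0 | 1 | 1
1 | 0 | 0
1 | 1 | 1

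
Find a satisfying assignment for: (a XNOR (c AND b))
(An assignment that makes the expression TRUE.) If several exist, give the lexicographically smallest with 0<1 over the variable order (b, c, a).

b=0, c=0, a=0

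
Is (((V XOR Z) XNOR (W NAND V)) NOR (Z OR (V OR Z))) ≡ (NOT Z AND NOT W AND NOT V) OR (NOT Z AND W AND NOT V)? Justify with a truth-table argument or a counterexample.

Yes, they are equivalent — the two output columns agree on all 8 assignments:
Z | W | V | Expression 1 | Expression 2
---------------------------------------
0 | 0 | 0 | 1 | 1
0 | 0 | 1 | 0 | 0
0 | 1 | 0 | 1 | 1
0 | 1 | 1 | 0 | 0
1 | 0 | 0 | 0 | 0
1 | 0 | 1 | 0 | 0
1 | 1 | 0 | 0 | 0
1 | 1 | 1 | 0 | 0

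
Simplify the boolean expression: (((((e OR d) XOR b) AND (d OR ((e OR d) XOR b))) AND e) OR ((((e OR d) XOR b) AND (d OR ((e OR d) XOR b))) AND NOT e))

By distribution ((E AND v) OR (E AND NOT v) = E) then absorption (E AND (E OR v) = E):
= ((e OR d) XOR b)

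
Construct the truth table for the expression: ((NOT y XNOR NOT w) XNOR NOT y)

y | w | Output
--------------
0 | 0 | 1
0 | 1 | 0
1 | 0 | 1
1 | 1 | 0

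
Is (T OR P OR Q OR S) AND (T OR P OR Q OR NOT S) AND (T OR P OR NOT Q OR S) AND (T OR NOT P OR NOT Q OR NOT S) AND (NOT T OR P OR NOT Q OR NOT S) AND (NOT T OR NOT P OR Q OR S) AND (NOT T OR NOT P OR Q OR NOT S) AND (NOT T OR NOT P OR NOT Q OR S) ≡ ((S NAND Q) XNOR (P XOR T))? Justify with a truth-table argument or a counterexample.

Yes, they are equivalent — the two output columns agree on all 16 assignments:
T | P | Q | S | Expression 1 | Expression 2
-------------------------------------------
0 | 0 | 0 | 0 | 0 | 0
0 | 0 | 0 | 1 | 0 | 0
0 | 0 | 1 | 0 | 0 | 0
0 | 0 | 1 | 1 | 1 | 1
0 | 1 | 0 | 0 | 1 | 1
0 | 1 | 0 | 1 | 1 | 1
0 | 1 | 1 | 0 | 1 | 1
0 | 1 | 1 | 1 | 0 | 0
1 | 0 | 0 | 0 | 1 | 1
1 | 0 | 0 | 1 | 1 | 1
1 | 0 | 1 | 0 | 1 | 1
1 | 0 | 1 | 1 | 0 | 0
1 | 1 | 0 | 0 | 0 | 0
1 | 1 | 0 | 1 | 0 | 0
1 | 1 | 1 | 0 | 0 | 0
1 | 1 | 1 | 1 | 1 | 1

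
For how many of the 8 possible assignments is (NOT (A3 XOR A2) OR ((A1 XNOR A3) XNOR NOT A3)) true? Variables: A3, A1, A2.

Satisfying assignments: (0,0,0), (0,0,1), (0,1,0), (1,0,0), (1,0,1), (1,1,1)
Count: 6 out of 8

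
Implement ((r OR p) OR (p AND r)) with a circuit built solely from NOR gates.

((((r NOR p) NOR (r NOR p)) NOR ((p NOR p) NOR (r NOR r))) NOR (((r NOR p) NOR (r NOR p)) NOR ((p NOR p) NOR (r NOR r))))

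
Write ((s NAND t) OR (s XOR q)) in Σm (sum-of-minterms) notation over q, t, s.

Σm(0, 1, 2, 3, 4, 5, 6) = (NOT q AND NOT t AND NOT s) OR (NOT q AND NOT t AND s) OR (NOT q AND t AND NOT s) OR (NOT q AND t AND s) OR (q AND NOT t AND NOT s) OR (q AND NOT t AND s) OR (q AND t AND NOT s)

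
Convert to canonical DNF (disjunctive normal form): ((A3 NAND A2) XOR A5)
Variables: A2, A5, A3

(NOT A2 AND NOT A5 AND NOT A3) OR (NOT A2 AND NOT A5 AND A3) OR (A2 AND NOT A5 AND NOT A3) OR (A2 AND A5 AND A3)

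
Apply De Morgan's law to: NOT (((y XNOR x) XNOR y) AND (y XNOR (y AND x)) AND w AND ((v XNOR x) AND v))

NOT ((y XNOR x) XNOR y) OR NOT (y XNOR (y AND x)) OR NOT w OR NOT ((v XNOR x) AND v)
De Morgan's: NOT(AND of terms) = OR of negations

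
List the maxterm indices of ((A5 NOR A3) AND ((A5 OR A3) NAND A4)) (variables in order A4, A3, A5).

ΠM(1, 2, 3, 5, 6, 7) = (A4 OR A3 OR NOT A5) AND (A4 OR NOT A3 OR A5) AND (A4 OR NOT A3 OR NOT A5) AND (NOT A4 OR A3 OR NOT A5) AND (NOT A4 OR NOT A3 OR A5) AND (NOT A4 OR NOT A3 OR NOT A5)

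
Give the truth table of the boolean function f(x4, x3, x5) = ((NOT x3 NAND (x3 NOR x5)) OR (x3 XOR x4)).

x4 | x3 | x5 | Output
---------------------
0 | 0 | 0 | 0
0 | 0 | 1 | 1
0 | 1 | 0 | 1
0 | 1 | 1 | 1
1 | 0 | 0 | 1
1 | 0 | 1 | 1
1 | 1 | 0 | 1
1 | 1 | 1 | 1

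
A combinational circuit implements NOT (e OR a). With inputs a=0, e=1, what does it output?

Substituting: NOT (1 OR 0)
= 0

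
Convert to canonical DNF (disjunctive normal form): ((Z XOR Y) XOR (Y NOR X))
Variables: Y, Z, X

(NOT Y AND NOT Z AND NOT X) OR (NOT Y AND Z AND X) OR (Y AND NOT Z AND NOT X) OR (Y AND NOT Z AND X)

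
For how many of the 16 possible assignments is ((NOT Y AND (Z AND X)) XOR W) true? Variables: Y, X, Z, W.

Satisfying assignments: (0,0,0,1), (0,0,1,1), (0,1,0,1), (0,1,1,0), (1,0,0,1), (1,0,1,1), (1,1,0,1), (1,1,1,1)
Count: 8 out of 16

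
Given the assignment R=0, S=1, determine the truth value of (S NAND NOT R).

Substituting: (1 NAND NOT 0)
= 0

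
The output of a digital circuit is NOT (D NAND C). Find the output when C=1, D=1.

Substituting: NOT (1 NAND 1)
= 1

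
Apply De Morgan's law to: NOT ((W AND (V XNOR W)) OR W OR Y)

NOT (W AND (V XNOR W)) AND NOT W AND NOT Y
De Morgan's: NOT(OR of terms) = AND of negations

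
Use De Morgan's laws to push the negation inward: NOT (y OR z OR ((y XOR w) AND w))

NOT y AND NOT z AND NOT ((y XOR w) AND w)
De Morgan's: NOT(OR of terms) = AND of negations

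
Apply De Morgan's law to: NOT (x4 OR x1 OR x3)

NOT x4 AND NOT x1 AND NOT x3
De Morgan's: NOT(OR of terms) = AND of negations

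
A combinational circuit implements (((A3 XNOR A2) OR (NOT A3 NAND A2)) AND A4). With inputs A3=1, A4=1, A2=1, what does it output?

Substituting: (((1 XNOR 1) OR (NOT 1 NAND 1)) AND 1)
= 1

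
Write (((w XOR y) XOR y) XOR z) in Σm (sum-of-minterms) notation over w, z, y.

Σm(2, 3, 4, 5) = (NOT w AND z AND NOT y) OR (NOT w AND z AND y) OR (w AND NOT z AND NOT y) OR (w AND NOT z AND y)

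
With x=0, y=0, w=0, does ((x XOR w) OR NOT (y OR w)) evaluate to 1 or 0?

Substituting: ((0 XOR 0) OR NOT (0 OR 0))
= 1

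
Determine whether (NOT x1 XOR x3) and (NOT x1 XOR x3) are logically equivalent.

Yes, they are equivalent — the two output columns agree on all 4 assignments:
x3 | x1 | Expression 1 | Expression 2
-------------------------------------
0 | 0 | 1 | 1
0 | 1 | 0 | 0
1 | 0 | 0 | 0
1 | 1 | 1 | 1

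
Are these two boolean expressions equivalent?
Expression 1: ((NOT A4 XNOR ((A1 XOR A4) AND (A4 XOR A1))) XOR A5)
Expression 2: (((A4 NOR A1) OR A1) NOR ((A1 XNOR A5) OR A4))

No. Counterexample: with A5=0, A1=1, A4=0, Expression 1 = 1 but Expression 2 = 0.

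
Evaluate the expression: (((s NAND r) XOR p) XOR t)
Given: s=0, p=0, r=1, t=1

Substituting: (((0 NAND 1) XOR 0) XOR 1)
= 0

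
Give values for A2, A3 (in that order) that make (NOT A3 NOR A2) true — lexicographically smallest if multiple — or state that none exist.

A2=0, A3=1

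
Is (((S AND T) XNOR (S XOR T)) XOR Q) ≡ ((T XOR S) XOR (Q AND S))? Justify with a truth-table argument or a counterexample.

No. Counterexample: with Q=0, T=0, S=0, Expression 1 = 1 but Expression 2 = 0.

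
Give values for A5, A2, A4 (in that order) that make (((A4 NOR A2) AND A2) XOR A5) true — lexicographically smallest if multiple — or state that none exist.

A5=1, A2=0, A4=0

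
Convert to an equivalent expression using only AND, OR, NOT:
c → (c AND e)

NOT c OR (c AND e)
(Implication elimination: A → B = NOT A OR B)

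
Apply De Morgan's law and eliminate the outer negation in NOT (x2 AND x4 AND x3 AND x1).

NOT x2 OR NOT x4 OR NOT x3 OR NOT x1
De Morgan's: NOT(AND of terms) = OR of negations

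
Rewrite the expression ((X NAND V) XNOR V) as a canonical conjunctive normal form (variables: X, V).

(X OR V) AND (NOT X OR V) AND (NOT X OR NOT V)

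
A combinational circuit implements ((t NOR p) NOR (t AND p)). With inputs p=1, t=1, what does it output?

Substituting: ((1 NOR 1) NOR (1 AND 1))
= 0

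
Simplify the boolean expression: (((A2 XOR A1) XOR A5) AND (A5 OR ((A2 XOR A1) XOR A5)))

By absorption (E AND (E OR v) = E):
= ((A2 XOR A1) XOR A5)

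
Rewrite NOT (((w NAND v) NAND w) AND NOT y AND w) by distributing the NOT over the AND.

NOT ((w NAND v) NAND w) OR y OR NOT w
De Morgan's: NOT(AND of terms) = OR of negations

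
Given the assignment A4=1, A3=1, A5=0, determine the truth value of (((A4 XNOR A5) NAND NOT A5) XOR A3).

Substituting: (((1 XNOR 0) NAND NOT 0) XOR 1)
= 0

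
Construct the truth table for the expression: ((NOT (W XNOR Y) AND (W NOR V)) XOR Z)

V | Y | Z | W | Output
----------------------
0 | 0 | 0 | 0 | 0
0 | 0 | 0 | 1 | 0
0 | 0 | 1 | 0 | 1
0 | 0 | 1 | 1 | 1
0 | 1 | 0 | 0 | 1
0 | 1 | 0 | 1 | 0
0 | 1 | 1 | 0 | 0
0 | 1 | 1 | 1 | 1
1 | 0 | 0 | 0 | 0
1 | 0 | 0 | 1 | 0
1 | 0 | 1 | 0 | 1
1 | 0 | 1 | 1 | 1
1 | 1 | 0 | 0 | 0
1 | 1 | 0 | 1 | 0
1 | 1 | 1 | 0 | 1
1 | 1 | 1 | 1 | 1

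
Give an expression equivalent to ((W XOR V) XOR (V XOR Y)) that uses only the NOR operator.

((((((((W NOR V) NOR (W NOR V)) NOR ((W NOR V) NOR (W NOR V))) NOR ((((W NOR W) NOR (V NOR V)) NOR ((W NOR W) NOR (V NOR V))) NOR (((W NOR W) NOR (V NOR V)) NOR ((W NOR W) NOR (V NOR V))))) NOR ((((V NOR Y) NOR (V NOR Y)) NOR ((V NOR Y) NOR (V NOR Y))) NOR ((((V NOR V) NOR (Y NOR Y)) NOR ((V NOR V) NOR (Y NOR Y))) NOR (((V NOR V) NOR (Y NOR Y)) NOR ((V NOR V) NOR (Y NOR Y)))))) NOR (((((W NOR V) NOR (W NOR V)) NOR ((W NOR V) NOR (W NOR V))) NOR ((((W NOR W) NOR (V NOR V)) NOR ((W NOR W) NOR (V NOR V))) NOR (((W NOR W) NOR (V NOR V)) NOR ((W NOR W) NOR (V NOR V))))) NOR ((((V NOR Y) NOR (V NOR Y)) NOR ((V NOR Y) NOR (V NOR Y))) NOR ((((V NOR V) NOR (Y NOR Y)) NOR ((V NOR V) NOR (Y NOR Y))) NOR (((V NOR V) NOR (Y NOR Y)) NOR ((V NOR V) NOR (Y NOR Y))))))) NOR ((((((W NOR V) NOR (W NOR V)) NOR ((W NOR V) NOR (W NOR V))) NOR ((((W NOR W) NOR (V NOR V)) NOR ((W NOR W) NOR (V NOR V))) NOR (((W NOR W) NOR (V NOR V)) NOR ((W NOR W) NOR (V NOR V))))) NOR ((((V NOR Y) NOR (V NOR Y)) NOR ((V NOR Y) NOR (V NOR Y))) NOR ((((V NOR V) NOR (Y NOR Y)) NOR ((V NOR V) NOR (Y NOR Y))) NOR (((V NOR V) NOR (Y NOR Y)) NOR ((V NOR V) NOR (Y NOR Y)))))) NOR (((((W NOR V) NOR (W NOR V)) NOR ((W NOR V) NOR (W NOR V))) NOR ((((W NOR W) NOR (V NOR V)) NOR ((W NOR W) NOR (V NOR V))) NOR (((W NOR W) NOR (V NOR V)) NOR ((W NOR W) NOR (V NOR V))))) NOR ((((V NOR Y) NOR (V NOR Y)) NOR ((V NOR Y) NOR (V NOR Y))) NOR ((((V NOR V) NOR (Y NOR Y)) NOR ((V NOR V) NOR (Y NOR Y))) NOR (((V NOR V) NOR (Y NOR Y)) NOR ((V NOR V) NOR (Y NOR Y)))))))) NOR ((((((((W NOR V) NOR (W NOR V)) NOR ((W NOR V) NOR (W NOR V))) NOR ((((W NOR W) NOR (V NOR V)) NOR ((W NOR W) NOR (V NOR V))) NOR (((W NOR W) NOR (V NOR V)) NOR ((W NOR W) NOR (V NOR V))))) NOR ((((W NOR V) NOR (W NOR V)) NOR ((W NOR V) NOR (W NOR V))) NOR ((((W NOR W) NOR (V NOR V)) NOR ((W NOR W) NOR (V NOR V))) NOR (((W NOR W) NOR (V NOR V)) NOR ((W NOR W) NOR (V NOR V)))))) NOR (((((V NOR Y) NOR (V NOR Y)) NOR ((V NOR Y) NOR (V NOR Y))) NOR ((((V NOR V) NOR (Y NOR Y)) NOR ((V NOR V) NOR (Y NOR Y))) NOR (((V NOR V) NOR (Y NOR Y)) NOR ((V NOR V) NOR (Y NOR Y))))) NOR ((((V NOR Y) NOR (V NOR Y)) NOR ((V NOR Y) NOR (V NOR Y))) NOR ((((V NOR V) NOR (Y NOR Y)) NOR ((V NOR V) NOR (Y NOR Y))) NOR (((V NOR V) NOR (Y NOR Y)) NOR ((V NOR V) NOR (Y NOR Y))))))) NOR ((((((W NOR V) NOR (W NOR V)) NOR ((W NOR V) NOR (W NOR V))) NOR ((((W NOR W) NOR (V NOR V)) NOR ((W NOR W) NOR (V NOR V))) NOR (((W NOR W) NOR (V NOR V)) NOR ((W NOR W) NOR (V NOR V))))) NOR ((((W NOR V) NOR (W NOR V)) NOR ((W NOR V) NOR (W NOR V))) NOR ((((W NOR W) NOR (V NOR V)) NOR ((W NOR W) NOR (V NOR V))) NOR (((W NOR W) NOR (V NOR V)) NOR ((W NOR W) NOR (V NOR V)))))) NOR (((((V NOR Y) NOR (V NOR Y)) NOR ((V NOR Y) NOR (V NOR Y))) NOR ((((V NOR V) NOR (Y NOR Y)) NOR ((V NOR V) NOR (Y NOR Y))) NOR (((V NOR V) NOR (Y NOR Y)) NOR ((V NOR V) NOR (Y NOR Y))))) NOR ((((V NOR Y) NOR (V NOR Y)) NOR ((V NOR Y) NOR (V NOR Y))) NOR ((((V NOR V) NOR (Y NOR Y)) NOR ((V NOR V) NOR (Y NOR Y))) NOR (((V NOR V) NOR (Y NOR Y)) NOR ((V NOR V) NOR (Y NOR Y)))))))) NOR (((((((W NOR V) NOR (W NOR V)) NOR ((W NOR V) NOR (W NOR V))) NOR ((((W NOR W) NOR (V NOR V)) NOR ((W NOR W) NOR (V NOR V))) NOR (((W NOR W) NOR (V NOR V)) NOR ((W NOR W) NOR (V NOR V))))) NOR ((((W NOR V) NOR (W NOR V)) NOR ((W NOR V) NOR (W NOR V))) NOR ((((W NOR W) NOR (V NOR V)) NOR ((W NOR W) NOR (V NOR V))) NOR (((W NOR W) NOR (V NOR V)) NOR ((W NOR W) NOR (V NOR V)))))) NOR (((((V NOR Y) NOR (V NOR Y)) NOR ((V NOR Y) NOR (V NOR Y))) NOR ((((V NOR V) NOR (Y NOR Y)) NOR ((V NOR V) NOR (Y NOR Y))) NOR (((V NOR V) NOR (Y NOR Y)) NOR ((V NOR V) NOR (Y NOR Y))))) NOR ((((V NOR Y) NOR (V NOR Y)) NOR ((V NOR Y) NOR (V NOR Y))) NOR ((((V NOR V) NOR (Y NOR Y)) NOR ((V NOR V) NOR (Y NOR Y))) NOR (((V NOR V) NOR (Y NOR Y)) NOR ((V NOR V) NOR (Y NOR Y))))))) NOR ((((((W NOR V) NOR (W NOR V)) NOR ((W NOR V) NOR (W NOR V))) NOR ((((W NOR W) NOR (V NOR V)) NOR ((W NOR W) NOR (V NOR V))) NOR (((W NOR W) NOR (V NOR V)) NOR ((W NOR W) NOR (V NOR V))))) NOR ((((W NOR V) NOR (W NOR V)) NOR ((W NOR V) NOR (W NOR V))) NOR ((((W NOR W) NOR (V NOR V)) NOR ((W NOR W) NOR (V NOR V))) NOR (((W NOR W) NOR (V NOR V)) NOR ((W NOR W) NOR (V NOR V)))))) NOR (((((V NOR Y) NOR (V NOR Y)) NOR ((V NOR Y) NOR (V NOR Y))) NOR ((((V NOR V) NOR (Y NOR Y)) NOR ((V NOR V) NOR (Y NOR Y))) NOR (((V NOR V) NOR (Y NOR Y)) NOR ((V NOR V) NOR (Y NOR Y))))) NOR ((((V NOR Y) NOR (V NOR Y)) NOR ((V NOR Y) NOR (V NOR Y))) NOR ((((V NOR V) NOR (Y NOR Y)) NOR ((V NOR V) NOR (Y NOR Y))) NOR (((V NOR V) NOR (Y NOR Y)) NOR ((V NOR V) NOR (Y NOR Y))))))))))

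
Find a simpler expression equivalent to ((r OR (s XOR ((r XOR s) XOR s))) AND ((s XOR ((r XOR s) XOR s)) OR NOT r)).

By distribution ((E OR v) AND (E OR NOT v) = E) then XOR self-cancellation ((E XOR v) XOR v = E):
= (r XOR s)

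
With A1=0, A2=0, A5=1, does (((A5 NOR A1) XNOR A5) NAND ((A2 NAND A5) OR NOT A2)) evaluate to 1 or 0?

Substituting: (((1 NOR 0) XNOR 1) NAND ((0 NAND 1) OR NOT 0))
= 1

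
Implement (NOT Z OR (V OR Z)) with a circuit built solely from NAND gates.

(((Z NAND Z) NAND (Z NAND Z)) NAND (((V NAND V) NAND (Z NAND Z)) NAND ((V NAND V) NAND (Z NAND Z))))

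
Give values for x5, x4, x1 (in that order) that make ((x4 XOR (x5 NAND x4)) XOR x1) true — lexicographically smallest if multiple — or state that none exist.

x5=0, x4=0, x1=0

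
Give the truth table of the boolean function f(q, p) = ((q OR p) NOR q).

q | p | Output
--------------
0 | 0 | 1
0 | 1 | 0
1 | 0 | 0
1 | 1 | 0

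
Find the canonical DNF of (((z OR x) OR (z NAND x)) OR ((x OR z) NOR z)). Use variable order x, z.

(NOT x AND NOT z) OR (NOT x AND z) OR (x AND NOT z) OR (x AND z)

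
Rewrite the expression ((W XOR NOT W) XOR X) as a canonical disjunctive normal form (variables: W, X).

(NOT W AND NOT X) OR (W AND NOT X)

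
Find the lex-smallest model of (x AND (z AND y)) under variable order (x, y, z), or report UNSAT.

x=1, y=1, z=1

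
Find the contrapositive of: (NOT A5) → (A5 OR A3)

Contrapositive: NOT (A5 OR A3) → A5
Note: A statement and its contrapositive are logically equivalent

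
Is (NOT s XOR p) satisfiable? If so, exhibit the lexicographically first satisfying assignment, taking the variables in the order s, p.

s=0, p=0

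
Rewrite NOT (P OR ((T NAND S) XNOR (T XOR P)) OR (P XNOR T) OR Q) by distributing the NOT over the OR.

NOT P AND NOT ((T NAND S) XNOR (T XOR P)) AND NOT (P XNOR T) AND NOT Q
De Morgan's: NOT(OR of terms) = AND of negations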